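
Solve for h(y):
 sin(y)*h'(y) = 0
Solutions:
 h(y) = C1


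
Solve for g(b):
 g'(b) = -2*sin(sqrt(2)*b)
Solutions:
 g(b) = C1 + sqrt(2)*cos(sqrt(2)*b)


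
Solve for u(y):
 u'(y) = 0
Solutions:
 u(y) = C1


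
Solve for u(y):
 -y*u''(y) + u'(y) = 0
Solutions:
 u(y) = C1 + C2*y^2


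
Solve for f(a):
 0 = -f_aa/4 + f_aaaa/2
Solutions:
 f(a) = C1 + C2*a + C3*exp(-sqrt(2)*a/2) + C4*exp(sqrt(2)*a/2)


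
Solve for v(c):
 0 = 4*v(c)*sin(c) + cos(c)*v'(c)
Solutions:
 v(c) = C1*cos(c)^4


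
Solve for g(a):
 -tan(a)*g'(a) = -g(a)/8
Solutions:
 g(a) = C1*sin(a)^(1/8)


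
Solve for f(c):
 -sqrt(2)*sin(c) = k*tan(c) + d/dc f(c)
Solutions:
 f(c) = C1 + k*log(cos(c)) + sqrt(2)*cos(c)


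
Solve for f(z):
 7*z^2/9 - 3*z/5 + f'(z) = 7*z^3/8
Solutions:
 f(z) = C1 + 7*z^4/32 - 7*z^3/27 + 3*z^2/10


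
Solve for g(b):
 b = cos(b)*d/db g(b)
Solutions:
 g(b) = C1 + Integral(b/cos(b), b)


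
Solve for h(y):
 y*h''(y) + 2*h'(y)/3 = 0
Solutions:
 h(y) = C1 + C2*y^(1/3)


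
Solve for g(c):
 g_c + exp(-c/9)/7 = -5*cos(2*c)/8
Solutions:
 g(c) = C1 - 5*sin(2*c)/16 + 9*exp(-c/9)/7


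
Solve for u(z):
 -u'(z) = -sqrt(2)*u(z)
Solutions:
 u(z) = C1*exp(sqrt(2)*z)


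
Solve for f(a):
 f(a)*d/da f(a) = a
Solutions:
 f(a) = -sqrt(C1 + a^2)
 f(a) = sqrt(C1 + a^2)


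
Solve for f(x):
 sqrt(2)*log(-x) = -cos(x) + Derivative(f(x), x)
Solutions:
 f(x) = C1 + sqrt(2)*x*(log(-x) - 1) + sin(x)


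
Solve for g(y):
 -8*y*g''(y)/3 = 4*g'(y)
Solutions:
 g(y) = C1 + C2/sqrt(y)


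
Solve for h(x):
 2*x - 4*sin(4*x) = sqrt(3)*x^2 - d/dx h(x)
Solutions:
 h(x) = C1 + sqrt(3)*x^3/3 - x^2 - cos(4*x)


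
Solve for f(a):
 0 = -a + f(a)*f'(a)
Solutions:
 f(a) = -sqrt(C1 + a^2)
 f(a) = sqrt(C1 + a^2)


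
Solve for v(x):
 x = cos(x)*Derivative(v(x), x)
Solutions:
 v(x) = C1 + Integral(x/cos(x), x)


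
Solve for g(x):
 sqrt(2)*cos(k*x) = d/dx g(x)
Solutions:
 g(x) = C1 + sqrt(2)*sin(k*x)/k


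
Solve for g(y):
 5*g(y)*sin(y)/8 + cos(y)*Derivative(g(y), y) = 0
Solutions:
 g(y) = C1*cos(y)^(5/8)


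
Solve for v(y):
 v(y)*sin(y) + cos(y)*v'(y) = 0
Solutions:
 v(y) = C1*cos(y)


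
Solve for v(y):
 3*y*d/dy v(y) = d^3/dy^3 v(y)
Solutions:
 v(y) = C1 + Integral(C2*airyai(3^(1/3)*y) + C3*airybi(3^(1/3)*y), y)


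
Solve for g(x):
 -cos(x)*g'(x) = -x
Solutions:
 g(x) = C1 + Integral(x/cos(x), x)


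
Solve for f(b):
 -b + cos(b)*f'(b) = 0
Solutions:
 f(b) = C1 + Integral(b/cos(b), b)


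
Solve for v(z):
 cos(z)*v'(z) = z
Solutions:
 v(z) = C1 + Integral(z/cos(z), z)


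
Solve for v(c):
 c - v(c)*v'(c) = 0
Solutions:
 v(c) = -sqrt(C1 + c^2)
 v(c) = sqrt(C1 + c^2)


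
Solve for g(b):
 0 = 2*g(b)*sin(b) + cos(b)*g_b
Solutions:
 g(b) = C1*cos(b)^2


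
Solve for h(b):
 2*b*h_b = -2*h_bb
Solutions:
 h(b) = C1 + C2*erf(sqrt(2)*b/2)


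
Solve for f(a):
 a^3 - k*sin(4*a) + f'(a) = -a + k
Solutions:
 f(a) = C1 - a^4/4 - a^2/2 + a*k - k*cos(4*a)/4


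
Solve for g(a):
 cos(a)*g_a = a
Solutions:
 g(a) = C1 + Integral(a/cos(a), a)


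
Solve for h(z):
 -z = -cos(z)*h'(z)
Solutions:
 h(z) = C1 + Integral(z/cos(z), z)


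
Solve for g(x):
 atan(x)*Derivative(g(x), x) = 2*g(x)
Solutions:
 g(x) = C1*exp(2*Integral(1/atan(x), x))


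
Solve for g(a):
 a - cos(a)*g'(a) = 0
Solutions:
 g(a) = C1 + Integral(a/cos(a), a)


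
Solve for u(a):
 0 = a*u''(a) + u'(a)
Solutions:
 u(a) = C1 + C2*log(a)


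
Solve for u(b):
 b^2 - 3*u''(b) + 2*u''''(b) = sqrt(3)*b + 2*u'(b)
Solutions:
 u(b) = C1 + C2*exp(-2^(1/3)*b*(2^(1/3)/(sqrt(2) + 2)^(1/3) + (sqrt(2) + 2)^(1/3))/4)*sin(2^(1/3)*sqrt(3)*b*(-(sqrt(2) + 2)^(1/3) + 2^(1/3)/(sqrt(2) + 2)^(1/3))/4) + C3*exp(-2^(1/3)*b*(2^(1/3)/(sqrt(2) + 2)^(1/3) + (sqrt(2) + 2)^(1/3))/4)*cos(2^(1/3)*sqrt(3)*b*(-(sqrt(2) + 2)^(1/3) + 2^(1/3)/(sqrt(2) + 2)^(1/3))/4) + C4*exp(2^(1/3)*b*(2^(1/3)/(sqrt(2) + 2)^(1/3) + (sqrt(2) + 2)^(1/3))/2) + b^3/6 - 3*b^2/4 - sqrt(3)*b^2/4 + 3*sqrt(3)*b/4 + 9*b/4


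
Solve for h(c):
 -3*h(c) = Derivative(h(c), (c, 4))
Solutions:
 h(c) = (C1*sin(sqrt(2)*3^(1/4)*c/2) + C2*cos(sqrt(2)*3^(1/4)*c/2))*exp(-sqrt(2)*3^(1/4)*c/2) + (C3*sin(sqrt(2)*3^(1/4)*c/2) + C4*cos(sqrt(2)*3^(1/4)*c/2))*exp(sqrt(2)*3^(1/4)*c/2)


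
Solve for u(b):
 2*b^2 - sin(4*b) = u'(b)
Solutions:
 u(b) = C1 + 2*b^3/3 + cos(4*b)/4


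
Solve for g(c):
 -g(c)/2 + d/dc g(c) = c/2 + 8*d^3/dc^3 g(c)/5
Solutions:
 g(c) = C1*exp(30^(1/3)*c*(30^(1/3)/(sqrt(51) + 9)^(1/3) + (sqrt(51) + 9)^(1/3))/24)*sin(10^(1/3)*3^(1/6)*c*(-3^(2/3)*(sqrt(51) + 9)^(1/3) + 3*10^(1/3)/(sqrt(51) + 9)^(1/3))/24) + C2*exp(30^(1/3)*c*(30^(1/3)/(sqrt(51) + 9)^(1/3) + (sqrt(51) + 9)^(1/3))/24)*cos(10^(1/3)*3^(1/6)*c*(-3^(2/3)*(sqrt(51) + 9)^(1/3) + 3*10^(1/3)/(sqrt(51) + 9)^(1/3))/24) + C3*exp(-30^(1/3)*c*(30^(1/3)/(sqrt(51) + 9)^(1/3) + (sqrt(51) + 9)^(1/3))/12) - c - 2


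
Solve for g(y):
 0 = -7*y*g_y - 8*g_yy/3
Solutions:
 g(y) = C1 + C2*erf(sqrt(21)*y/4)


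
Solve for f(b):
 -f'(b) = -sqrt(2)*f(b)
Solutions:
 f(b) = C1*exp(sqrt(2)*b)


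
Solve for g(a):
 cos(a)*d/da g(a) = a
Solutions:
 g(a) = C1 + Integral(a/cos(a), a)


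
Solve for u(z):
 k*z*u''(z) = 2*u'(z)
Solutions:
 u(z) = C1 + z^(((re(k) + 2)*re(k) + im(k)^2)/(re(k)^2 + im(k)^2))*(C2*sin(2*log(z)*Abs(im(k))/(re(k)^2 + im(k)^2)) + C3*cos(2*log(z)*im(k)/(re(k)^2 + im(k)^2)))


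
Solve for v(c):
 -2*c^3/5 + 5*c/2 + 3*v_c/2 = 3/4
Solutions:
 v(c) = C1 + c^4/15 - 5*c^2/6 + c/2


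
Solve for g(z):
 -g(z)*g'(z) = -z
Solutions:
 g(z) = -sqrt(C1 + z^2)
 g(z) = sqrt(C1 + z^2)


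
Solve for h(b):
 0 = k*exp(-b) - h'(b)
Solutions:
 h(b) = C1 - k*exp(-b)


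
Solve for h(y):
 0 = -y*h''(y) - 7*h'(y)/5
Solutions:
 h(y) = C1 + C2/y^(2/5)


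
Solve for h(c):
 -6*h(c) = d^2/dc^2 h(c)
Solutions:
 h(c) = C1*sin(sqrt(6)*c) + C2*cos(sqrt(6)*c)


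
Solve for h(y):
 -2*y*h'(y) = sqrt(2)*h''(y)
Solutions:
 h(y) = C1 + C2*erf(2^(3/4)*y/2)


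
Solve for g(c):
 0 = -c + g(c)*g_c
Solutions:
 g(c) = -sqrt(C1 + c^2)
 g(c) = sqrt(C1 + c^2)


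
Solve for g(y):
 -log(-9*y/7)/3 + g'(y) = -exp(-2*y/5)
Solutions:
 g(y) = C1 + y*log(-y)/3 + y*(-log(7) - 1 + 2*log(3))/3 + 5*exp(-2*y/5)/2


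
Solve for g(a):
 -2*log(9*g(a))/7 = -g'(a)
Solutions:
 -7*Integral(1/(log(_y) + 2*log(3)), (_y, g(a)))/2 = C1 - a


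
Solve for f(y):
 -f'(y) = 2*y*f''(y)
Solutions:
 f(y) = C1 + C2*sqrt(y)


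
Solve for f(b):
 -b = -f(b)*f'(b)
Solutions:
 f(b) = -sqrt(C1 + b^2)
 f(b) = sqrt(C1 + b^2)


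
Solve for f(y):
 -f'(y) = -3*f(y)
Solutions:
 f(y) = C1*exp(3*y)


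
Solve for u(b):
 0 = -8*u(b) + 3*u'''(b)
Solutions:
 u(b) = C3*exp(2*3^(2/3)*b/3) + (C1*sin(3^(1/6)*b) + C2*cos(3^(1/6)*b))*exp(-3^(2/3)*b/3)


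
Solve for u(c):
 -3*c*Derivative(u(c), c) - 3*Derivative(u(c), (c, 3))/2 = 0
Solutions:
 u(c) = C1 + Integral(C2*airyai(-2^(1/3)*c) + C3*airybi(-2^(1/3)*c), c)


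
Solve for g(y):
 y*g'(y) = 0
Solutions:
 g(y) = C1


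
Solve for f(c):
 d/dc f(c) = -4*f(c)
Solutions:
 f(c) = C1*exp(-4*c)


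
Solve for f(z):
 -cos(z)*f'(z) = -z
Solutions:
 f(z) = C1 + Integral(z/cos(z), z)


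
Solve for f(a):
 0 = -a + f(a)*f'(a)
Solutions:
 f(a) = -sqrt(C1 + a^2)
 f(a) = sqrt(C1 + a^2)


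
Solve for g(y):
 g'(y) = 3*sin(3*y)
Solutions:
 g(y) = C1 - cos(3*y)


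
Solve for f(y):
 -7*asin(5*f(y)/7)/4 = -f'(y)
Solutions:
 Integral(1/asin(5*_y/7), (_y, f(y))) = C1 + 7*y/4


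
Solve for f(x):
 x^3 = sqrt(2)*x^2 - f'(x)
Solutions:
 f(x) = C1 - x^4/4 + sqrt(2)*x^3/3


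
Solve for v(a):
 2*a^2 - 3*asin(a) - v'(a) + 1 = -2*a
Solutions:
 v(a) = C1 + 2*a^3/3 + a^2 - 3*a*asin(a) + a - 3*sqrt(1 - a^2)


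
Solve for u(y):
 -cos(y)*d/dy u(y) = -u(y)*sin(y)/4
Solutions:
 u(y) = C1/cos(y)^(1/4)


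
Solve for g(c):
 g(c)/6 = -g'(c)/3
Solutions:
 g(c) = C1*exp(-c/2)


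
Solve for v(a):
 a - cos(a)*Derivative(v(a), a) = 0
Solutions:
 v(a) = C1 + Integral(a/cos(a), a)


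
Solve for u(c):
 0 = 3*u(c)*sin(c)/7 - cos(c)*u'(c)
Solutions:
 u(c) = C1/cos(c)^(3/7)


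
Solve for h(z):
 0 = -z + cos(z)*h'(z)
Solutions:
 h(z) = C1 + Integral(z/cos(z), z)


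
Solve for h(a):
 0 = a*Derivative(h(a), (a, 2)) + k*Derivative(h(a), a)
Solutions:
 h(a) = C1 + a^(1 - re(k))*(C2*sin(log(a)*Abs(im(k))) + C3*cos(log(a)*im(k)))


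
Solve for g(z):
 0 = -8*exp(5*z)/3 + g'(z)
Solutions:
 g(z) = C1 + 8*exp(5*z)/15


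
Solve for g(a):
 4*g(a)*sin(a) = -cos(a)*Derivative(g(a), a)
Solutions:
 g(a) = C1*cos(a)^4


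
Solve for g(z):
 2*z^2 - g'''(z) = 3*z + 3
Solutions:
 g(z) = C1 + C2*z + C3*z^2 + z^5/30 - z^4/8 - z^3/2


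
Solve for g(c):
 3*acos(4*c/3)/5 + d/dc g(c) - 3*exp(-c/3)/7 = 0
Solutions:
 g(c) = C1 - 3*c*acos(4*c/3)/5 + 3*sqrt(9 - 16*c^2)/20 - 9*exp(-c/3)/7


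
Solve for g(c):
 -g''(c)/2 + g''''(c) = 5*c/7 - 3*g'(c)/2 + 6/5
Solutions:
 g(c) = C1 + C2*exp(6^(1/3)*c*(6^(1/3)/(sqrt(723) + 27)^(1/3) + (sqrt(723) + 27)^(1/3))/12)*sin(2^(1/3)*3^(1/6)*c*(-3^(2/3)*(sqrt(723) + 27)^(1/3) + 3*2^(1/3)/(sqrt(723) + 27)^(1/3))/12) + C3*exp(6^(1/3)*c*(6^(1/3)/(sqrt(723) + 27)^(1/3) + (sqrt(723) + 27)^(1/3))/12)*cos(2^(1/3)*3^(1/6)*c*(-3^(2/3)*(sqrt(723) + 27)^(1/3) + 3*2^(1/3)/(sqrt(723) + 27)^(1/3))/12) + C4*exp(-6^(1/3)*c*(6^(1/3)/(sqrt(723) + 27)^(1/3) + (sqrt(723) + 27)^(1/3))/6) + 5*c^2/21 + 302*c/315


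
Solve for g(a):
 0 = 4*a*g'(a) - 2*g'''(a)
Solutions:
 g(a) = C1 + Integral(C2*airyai(2^(1/3)*a) + C3*airybi(2^(1/3)*a), a)


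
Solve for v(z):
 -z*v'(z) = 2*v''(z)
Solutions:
 v(z) = C1 + C2*erf(z/2)


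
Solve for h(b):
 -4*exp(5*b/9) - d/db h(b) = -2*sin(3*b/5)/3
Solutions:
 h(b) = C1 - 36*exp(5*b/9)/5 - 10*cos(3*b/5)/9


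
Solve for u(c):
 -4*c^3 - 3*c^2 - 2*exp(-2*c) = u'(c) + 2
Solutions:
 u(c) = C1 - c^4 - c^3 - 2*c + exp(-2*c)


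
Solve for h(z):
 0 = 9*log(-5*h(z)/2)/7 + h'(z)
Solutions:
 7*Integral(1/(log(-_y) - log(2) + log(5)), (_y, h(z)))/9 = C1 - z


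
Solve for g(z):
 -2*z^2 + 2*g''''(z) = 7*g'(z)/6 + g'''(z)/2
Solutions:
 g(z) = C1 + C2*exp(z*(-(12*sqrt(1771) + 505)^(1/3) - 1/(12*sqrt(1771) + 505)^(1/3) + 2)/24)*sin(sqrt(3)*z*(-(12*sqrt(1771) + 505)^(1/3) + (12*sqrt(1771) + 505)^(-1/3))/24) + C3*exp(z*(-(12*sqrt(1771) + 505)^(1/3) - 1/(12*sqrt(1771) + 505)^(1/3) + 2)/24)*cos(sqrt(3)*z*(-(12*sqrt(1771) + 505)^(1/3) + (12*sqrt(1771) + 505)^(-1/3))/24) + C4*exp(z*((12*sqrt(1771) + 505)^(-1/3) + 1 + (12*sqrt(1771) + 505)^(1/3))/12) - 4*z^3/7 + 72*z/49


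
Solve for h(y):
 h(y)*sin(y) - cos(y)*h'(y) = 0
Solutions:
 h(y) = C1/cos(y)


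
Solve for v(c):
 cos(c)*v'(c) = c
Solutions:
 v(c) = C1 + Integral(c/cos(c), c)


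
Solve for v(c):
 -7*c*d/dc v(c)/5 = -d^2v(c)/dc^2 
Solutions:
 v(c) = C1 + C2*erfi(sqrt(70)*c/10)


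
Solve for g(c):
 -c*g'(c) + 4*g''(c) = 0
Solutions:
 g(c) = C1 + C2*erfi(sqrt(2)*c/4)


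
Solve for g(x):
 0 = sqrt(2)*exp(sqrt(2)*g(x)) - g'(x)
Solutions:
 g(x) = sqrt(2)*(2*log(-1/(C1 + sqrt(2)*x)) - log(2))/4


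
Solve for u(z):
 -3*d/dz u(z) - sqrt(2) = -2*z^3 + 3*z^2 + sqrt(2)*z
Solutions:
 u(z) = C1 + z^4/6 - z^3/3 - sqrt(2)*z^2/6 - sqrt(2)*z/3


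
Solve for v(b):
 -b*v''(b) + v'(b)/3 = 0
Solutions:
 v(b) = C1 + C2*b^(4/3)


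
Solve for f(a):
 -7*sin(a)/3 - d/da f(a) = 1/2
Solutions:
 f(a) = C1 - a/2 + 7*cos(a)/3


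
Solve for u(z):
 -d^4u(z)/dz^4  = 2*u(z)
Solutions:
 u(z) = (C1*sin(2^(3/4)*z/2) + C2*cos(2^(3/4)*z/2))*exp(-2^(3/4)*z/2) + (C3*sin(2^(3/4)*z/2) + C4*cos(2^(3/4)*z/2))*exp(2^(3/4)*z/2)


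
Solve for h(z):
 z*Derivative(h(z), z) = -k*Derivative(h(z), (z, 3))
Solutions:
 h(z) = C1 + Integral(C2*airyai(z*(-1/k)^(1/3)) + C3*airybi(z*(-1/k)^(1/3)), z)


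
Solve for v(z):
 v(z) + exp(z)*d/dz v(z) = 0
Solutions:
 v(z) = C1*exp(exp(-z))


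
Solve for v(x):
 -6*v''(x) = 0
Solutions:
 v(x) = C1 + C2*x


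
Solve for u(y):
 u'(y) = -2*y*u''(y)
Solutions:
 u(y) = C1 + C2*sqrt(y)


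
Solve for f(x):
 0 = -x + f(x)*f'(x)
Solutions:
 f(x) = -sqrt(C1 + x^2)
 f(x) = sqrt(C1 + x^2)


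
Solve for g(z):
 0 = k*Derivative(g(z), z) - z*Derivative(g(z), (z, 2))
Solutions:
 g(z) = C1 + z^(re(k) + 1)*(C2*sin(log(z)*Abs(im(k))) + C3*cos(log(z)*im(k)))


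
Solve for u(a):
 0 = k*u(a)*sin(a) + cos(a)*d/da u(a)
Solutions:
 u(a) = C1*exp(k*log(cos(a)))


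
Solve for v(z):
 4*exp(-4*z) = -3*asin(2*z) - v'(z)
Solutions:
 v(z) = C1 - 3*z*asin(2*z) - 3*sqrt(1 - 4*z^2)/2 + exp(-4*z)


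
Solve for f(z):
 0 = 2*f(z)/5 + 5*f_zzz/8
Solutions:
 f(z) = C3*exp(-2*10^(1/3)*z/5) + (C1*sin(10^(1/3)*sqrt(3)*z/5) + C2*cos(10^(1/3)*sqrt(3)*z/5))*exp(10^(1/3)*z/5)


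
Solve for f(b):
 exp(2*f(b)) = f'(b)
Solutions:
 f(b) = log(-sqrt(-1/(C1 + b))) - log(2)/2
 f(b) = log(-1/(C1 + b))/2 - log(2)/2


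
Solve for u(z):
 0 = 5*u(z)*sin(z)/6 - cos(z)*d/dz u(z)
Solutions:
 u(z) = C1/cos(z)^(5/6)


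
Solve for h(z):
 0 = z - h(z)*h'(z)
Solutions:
 h(z) = -sqrt(C1 + z^2)
 h(z) = sqrt(C1 + z^2)


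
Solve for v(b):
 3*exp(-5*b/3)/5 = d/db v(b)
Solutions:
 v(b) = C1 - 9*exp(-5*b/3)/25


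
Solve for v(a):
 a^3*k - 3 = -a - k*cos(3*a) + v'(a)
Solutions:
 v(a) = C1 + a^4*k/4 + a^2/2 - 3*a + k*sin(3*a)/3


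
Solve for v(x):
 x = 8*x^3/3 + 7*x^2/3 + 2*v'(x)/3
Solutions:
 v(x) = C1 - x^4 - 7*x^3/6 + 3*x^2/4


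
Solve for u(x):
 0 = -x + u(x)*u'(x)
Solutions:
 u(x) = -sqrt(C1 + x^2)
 u(x) = sqrt(C1 + x^2)


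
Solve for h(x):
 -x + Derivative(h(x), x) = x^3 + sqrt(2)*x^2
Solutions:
 h(x) = C1 + x^4/4 + sqrt(2)*x^3/3 + x^2/2


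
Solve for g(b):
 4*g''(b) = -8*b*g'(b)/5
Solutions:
 g(b) = C1 + C2*erf(sqrt(5)*b/5)


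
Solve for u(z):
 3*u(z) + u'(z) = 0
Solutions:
 u(z) = C1*exp(-3*z)


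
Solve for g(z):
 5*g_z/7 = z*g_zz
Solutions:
 g(z) = C1 + C2*z^(12/7)


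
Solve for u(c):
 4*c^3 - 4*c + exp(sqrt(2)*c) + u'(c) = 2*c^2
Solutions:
 u(c) = C1 - c^4 + 2*c^3/3 + 2*c^2 - sqrt(2)*exp(sqrt(2)*c)/2


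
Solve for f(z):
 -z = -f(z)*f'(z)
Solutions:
 f(z) = -sqrt(C1 + z^2)
 f(z) = sqrt(C1 + z^2)


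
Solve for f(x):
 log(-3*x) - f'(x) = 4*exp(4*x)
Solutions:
 f(x) = C1 + x*log(-x) + x*(-1 + log(3)) - exp(4*x)


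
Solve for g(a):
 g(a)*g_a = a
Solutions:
 g(a) = -sqrt(C1 + a^2)
 g(a) = sqrt(C1 + a^2)


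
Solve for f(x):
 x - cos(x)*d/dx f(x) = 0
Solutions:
 f(x) = C1 + Integral(x/cos(x), x)


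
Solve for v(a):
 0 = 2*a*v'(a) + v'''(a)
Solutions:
 v(a) = C1 + Integral(C2*airyai(-2^(1/3)*a) + C3*airybi(-2^(1/3)*a), a)


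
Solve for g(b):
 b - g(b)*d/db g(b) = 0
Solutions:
 g(b) = -sqrt(C1 + b^2)
 g(b) = sqrt(C1 + b^2)


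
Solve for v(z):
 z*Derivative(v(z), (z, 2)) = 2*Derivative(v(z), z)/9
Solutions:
 v(z) = C1 + C2*z^(11/9)


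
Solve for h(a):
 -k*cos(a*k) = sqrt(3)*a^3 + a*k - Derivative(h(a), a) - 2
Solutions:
 h(a) = C1 + sqrt(3)*a^4/4 + a^2*k/2 - 2*a + sin(a*k)


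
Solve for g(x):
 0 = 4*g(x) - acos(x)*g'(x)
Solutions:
 g(x) = C1*exp(4*Integral(1/acos(x), x))


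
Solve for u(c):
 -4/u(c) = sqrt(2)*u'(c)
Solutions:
 u(c) = -sqrt(C1 - 4*sqrt(2)*c)
 u(c) = sqrt(C1 - 4*sqrt(2)*c)


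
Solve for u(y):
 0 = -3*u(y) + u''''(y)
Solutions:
 u(y) = C1*exp(-3^(1/4)*y) + C2*exp(3^(1/4)*y) + C3*sin(3^(1/4)*y) + C4*cos(3^(1/4)*y)


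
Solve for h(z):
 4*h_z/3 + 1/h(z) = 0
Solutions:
 h(z) = -sqrt(C1 - 6*z)/2
 h(z) = sqrt(C1 - 6*z)/2


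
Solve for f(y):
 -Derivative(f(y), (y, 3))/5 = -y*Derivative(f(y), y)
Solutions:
 f(y) = C1 + Integral(C2*airyai(5^(1/3)*y) + C3*airybi(5^(1/3)*y), y)


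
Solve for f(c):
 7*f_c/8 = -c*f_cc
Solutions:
 f(c) = C1 + C2*c^(1/8)


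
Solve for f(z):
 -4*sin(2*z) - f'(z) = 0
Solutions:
 f(z) = C1 + 2*cos(2*z)


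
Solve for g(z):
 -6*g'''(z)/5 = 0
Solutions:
 g(z) = C1 + C2*z + C3*z^2


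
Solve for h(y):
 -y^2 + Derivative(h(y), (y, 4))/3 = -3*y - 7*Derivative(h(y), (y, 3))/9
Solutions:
 h(y) = C1 + C2*y + C3*y^2 + C4*exp(-7*y/3) + 3*y^5/140 - 81*y^4/392 + 243*y^3/686


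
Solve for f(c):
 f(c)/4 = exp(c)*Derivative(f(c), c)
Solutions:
 f(c) = C1*exp(-exp(-c)/4)


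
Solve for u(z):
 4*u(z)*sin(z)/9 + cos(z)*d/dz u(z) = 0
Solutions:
 u(z) = C1*cos(z)^(4/9)


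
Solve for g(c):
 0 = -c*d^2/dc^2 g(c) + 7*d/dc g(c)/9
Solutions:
 g(c) = C1 + C2*c^(16/9)


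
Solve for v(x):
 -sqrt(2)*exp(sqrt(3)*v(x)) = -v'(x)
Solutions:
 v(x) = sqrt(3)*(2*log(-1/(C1 + sqrt(2)*x)) - log(3))/6


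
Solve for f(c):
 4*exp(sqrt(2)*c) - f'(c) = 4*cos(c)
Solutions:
 f(c) = C1 + 2*sqrt(2)*exp(sqrt(2)*c) - 4*sin(c)


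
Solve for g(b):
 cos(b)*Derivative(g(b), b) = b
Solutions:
 g(b) = C1 + Integral(b/cos(b), b)


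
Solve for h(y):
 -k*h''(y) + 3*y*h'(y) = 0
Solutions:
 h(y) = C1 + C2*erf(sqrt(6)*y*sqrt(-1/k)/2)/sqrt(-1/k)


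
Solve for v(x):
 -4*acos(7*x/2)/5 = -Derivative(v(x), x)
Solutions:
 v(x) = C1 + 4*x*acos(7*x/2)/5 - 4*sqrt(4 - 49*x^2)/35


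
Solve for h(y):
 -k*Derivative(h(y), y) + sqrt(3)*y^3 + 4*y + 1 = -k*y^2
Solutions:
 h(y) = C1 + y^3/3 + sqrt(3)*y^4/(4*k) + 2*y^2/k + y/k


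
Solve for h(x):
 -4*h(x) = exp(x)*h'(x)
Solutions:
 h(x) = C1*exp(4*exp(-x))


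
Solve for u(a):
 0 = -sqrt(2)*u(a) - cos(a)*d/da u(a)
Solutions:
 u(a) = C1*(sin(a) - 1)^(sqrt(2)/2)/(sin(a) + 1)^(sqrt(2)/2)


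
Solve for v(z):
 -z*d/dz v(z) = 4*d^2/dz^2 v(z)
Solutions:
 v(z) = C1 + C2*erf(sqrt(2)*z/4)


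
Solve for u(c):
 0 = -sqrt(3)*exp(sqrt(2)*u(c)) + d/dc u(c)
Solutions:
 u(c) = sqrt(2)*(2*log(-1/(C1 + sqrt(3)*c)) - log(2))/4


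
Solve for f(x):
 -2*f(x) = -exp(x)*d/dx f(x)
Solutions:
 f(x) = C1*exp(-2*exp(-x))


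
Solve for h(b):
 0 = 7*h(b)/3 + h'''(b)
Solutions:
 h(b) = C3*exp(-3^(2/3)*7^(1/3)*b/3) + (C1*sin(3^(1/6)*7^(1/3)*b/2) + C2*cos(3^(1/6)*7^(1/3)*b/2))*exp(3^(2/3)*7^(1/3)*b/6)


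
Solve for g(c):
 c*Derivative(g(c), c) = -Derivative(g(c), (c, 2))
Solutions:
 g(c) = C1 + C2*erf(sqrt(2)*c/2)


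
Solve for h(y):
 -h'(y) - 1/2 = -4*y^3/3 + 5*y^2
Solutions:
 h(y) = C1 + y^4/3 - 5*y^3/3 - y/2


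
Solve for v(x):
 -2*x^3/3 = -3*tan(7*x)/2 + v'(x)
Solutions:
 v(x) = C1 - x^4/6 - 3*log(cos(7*x))/14


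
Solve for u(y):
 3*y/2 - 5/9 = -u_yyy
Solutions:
 u(y) = C1 + C2*y + C3*y^2 - y^4/16 + 5*y^3/54


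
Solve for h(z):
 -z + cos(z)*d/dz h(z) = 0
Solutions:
 h(z) = C1 + Integral(z/cos(z), z)


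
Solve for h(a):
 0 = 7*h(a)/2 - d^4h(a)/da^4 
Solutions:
 h(a) = C1*exp(-2^(3/4)*7^(1/4)*a/2) + C2*exp(2^(3/4)*7^(1/4)*a/2) + C3*sin(2^(3/4)*7^(1/4)*a/2) + C4*cos(2^(3/4)*7^(1/4)*a/2)


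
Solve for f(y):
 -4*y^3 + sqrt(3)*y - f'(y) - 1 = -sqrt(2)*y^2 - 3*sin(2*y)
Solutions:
 f(y) = C1 - y^4 + sqrt(2)*y^3/3 + sqrt(3)*y^2/2 - y - 3*cos(2*y)/2


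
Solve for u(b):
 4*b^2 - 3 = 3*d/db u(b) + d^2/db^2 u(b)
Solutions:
 u(b) = C1 + C2*exp(-3*b) + 4*b^3/9 - 4*b^2/9 - 19*b/27


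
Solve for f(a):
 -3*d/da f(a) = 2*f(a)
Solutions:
 f(a) = C1*exp(-2*a/3)


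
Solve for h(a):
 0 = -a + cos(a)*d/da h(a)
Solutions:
 h(a) = C1 + Integral(a/cos(a), a)


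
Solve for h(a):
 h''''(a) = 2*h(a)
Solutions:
 h(a) = C1*exp(-2^(1/4)*a) + C2*exp(2^(1/4)*a) + C3*sin(2^(1/4)*a) + C4*cos(2^(1/4)*a)


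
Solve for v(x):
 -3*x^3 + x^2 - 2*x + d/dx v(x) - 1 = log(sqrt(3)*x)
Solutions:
 v(x) = C1 + 3*x^4/4 - x^3/3 + x^2 + x*log(x) + x*log(3)/2


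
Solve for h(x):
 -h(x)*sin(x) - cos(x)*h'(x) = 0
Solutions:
 h(x) = C1*cos(x)


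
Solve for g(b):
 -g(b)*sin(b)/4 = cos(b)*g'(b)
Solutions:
 g(b) = C1*cos(b)^(1/4)


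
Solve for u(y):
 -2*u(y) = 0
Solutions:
 u(y) = 0


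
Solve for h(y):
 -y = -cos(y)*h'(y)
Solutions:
 h(y) = C1 + Integral(y/cos(y), y)


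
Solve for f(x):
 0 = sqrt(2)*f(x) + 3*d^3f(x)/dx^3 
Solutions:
 f(x) = C3*exp(-2^(1/6)*3^(2/3)*x/3) + (C1*sin(6^(1/6)*x/2) + C2*cos(6^(1/6)*x/2))*exp(2^(1/6)*3^(2/3)*x/6)


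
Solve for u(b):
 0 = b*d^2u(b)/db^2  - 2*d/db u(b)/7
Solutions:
 u(b) = C1 + C2*b^(9/7)


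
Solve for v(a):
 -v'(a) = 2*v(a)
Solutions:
 v(a) = C1*exp(-2*a)


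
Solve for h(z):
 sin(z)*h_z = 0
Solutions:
 h(z) = C1


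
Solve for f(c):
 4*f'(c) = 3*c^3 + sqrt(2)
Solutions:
 f(c) = C1 + 3*c^4/16 + sqrt(2)*c/4


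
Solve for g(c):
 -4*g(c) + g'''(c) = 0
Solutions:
 g(c) = C3*exp(2^(2/3)*c) + (C1*sin(2^(2/3)*sqrt(3)*c/2) + C2*cos(2^(2/3)*sqrt(3)*c/2))*exp(-2^(2/3)*c/2)


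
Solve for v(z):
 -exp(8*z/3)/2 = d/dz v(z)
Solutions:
 v(z) = C1 - 3*exp(8*z/3)/16


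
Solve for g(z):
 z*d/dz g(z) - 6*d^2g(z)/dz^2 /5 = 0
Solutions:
 g(z) = C1 + C2*erfi(sqrt(15)*z/6)


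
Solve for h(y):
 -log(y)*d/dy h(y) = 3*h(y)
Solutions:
 h(y) = C1*exp(-3*li(y))


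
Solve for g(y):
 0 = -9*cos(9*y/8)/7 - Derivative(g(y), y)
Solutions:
 g(y) = C1 - 8*sin(9*y/8)/7


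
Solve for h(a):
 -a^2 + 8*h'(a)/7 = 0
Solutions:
 h(a) = C1 + 7*a^3/24


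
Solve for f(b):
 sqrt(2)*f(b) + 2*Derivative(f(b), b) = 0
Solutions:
 f(b) = C1*exp(-sqrt(2)*b/2)


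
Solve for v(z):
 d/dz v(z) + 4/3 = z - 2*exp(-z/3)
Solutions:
 v(z) = C1 + z^2/2 - 4*z/3 + 6*exp(-z/3)


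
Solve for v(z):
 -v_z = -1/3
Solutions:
 v(z) = C1 + z/3


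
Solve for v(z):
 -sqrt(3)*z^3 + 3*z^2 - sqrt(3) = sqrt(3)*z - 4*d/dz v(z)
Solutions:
 v(z) = C1 + sqrt(3)*z^4/16 - z^3/4 + sqrt(3)*z^2/8 + sqrt(3)*z/4


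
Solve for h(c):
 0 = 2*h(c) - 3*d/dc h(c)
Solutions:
 h(c) = C1*exp(2*c/3)


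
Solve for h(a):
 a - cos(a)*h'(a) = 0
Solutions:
 h(a) = C1 + Integral(a/cos(a), a)


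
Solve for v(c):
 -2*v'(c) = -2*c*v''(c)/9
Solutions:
 v(c) = C1 + C2*c^10


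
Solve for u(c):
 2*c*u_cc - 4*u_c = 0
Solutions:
 u(c) = C1 + C2*c^3


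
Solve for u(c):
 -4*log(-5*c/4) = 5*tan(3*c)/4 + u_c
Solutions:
 u(c) = C1 - 4*c*log(-c) - 4*c*log(5) + 4*c + 8*c*log(2) + 5*log(cos(3*c))/12


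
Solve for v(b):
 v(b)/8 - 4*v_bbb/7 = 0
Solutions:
 v(b) = C3*exp(14^(1/3)*b/4) + (C1*sin(14^(1/3)*sqrt(3)*b/8) + C2*cos(14^(1/3)*sqrt(3)*b/8))*exp(-14^(1/3)*b/8)


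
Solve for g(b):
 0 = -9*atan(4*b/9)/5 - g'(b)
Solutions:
 g(b) = C1 - 9*b*atan(4*b/9)/5 + 81*log(16*b^2 + 81)/40


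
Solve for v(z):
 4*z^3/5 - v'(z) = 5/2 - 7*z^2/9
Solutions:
 v(z) = C1 + z^4/5 + 7*z^3/27 - 5*z/2


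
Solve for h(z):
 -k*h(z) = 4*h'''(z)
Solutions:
 h(z) = C1*exp(2^(1/3)*z*(-k)^(1/3)/2) + C2*exp(2^(1/3)*z*(-k)^(1/3)*(-1 + sqrt(3)*I)/4) + C3*exp(-2^(1/3)*z*(-k)^(1/3)*(1 + sqrt(3)*I)/4)


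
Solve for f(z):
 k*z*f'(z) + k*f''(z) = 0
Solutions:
 f(z) = C1 + C2*erf(sqrt(2)*z/2)


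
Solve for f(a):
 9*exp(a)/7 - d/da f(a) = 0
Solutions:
 f(a) = C1 + 9*exp(a)/7


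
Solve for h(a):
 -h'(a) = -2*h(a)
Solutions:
 h(a) = C1*exp(2*a)


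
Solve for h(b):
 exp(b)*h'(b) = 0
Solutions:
 h(b) = C1


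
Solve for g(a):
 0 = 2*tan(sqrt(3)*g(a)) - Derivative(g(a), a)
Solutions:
 g(a) = sqrt(3)*(pi - asin(C1*exp(2*sqrt(3)*a)))/3
 g(a) = sqrt(3)*asin(C1*exp(2*sqrt(3)*a))/3


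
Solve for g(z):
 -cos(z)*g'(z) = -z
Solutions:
 g(z) = C1 + Integral(z/cos(z), z)


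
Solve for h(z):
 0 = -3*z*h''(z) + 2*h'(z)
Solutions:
 h(z) = C1 + C2*z^(5/3)


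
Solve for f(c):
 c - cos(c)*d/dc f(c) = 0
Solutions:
 f(c) = C1 + Integral(c/cos(c), c)


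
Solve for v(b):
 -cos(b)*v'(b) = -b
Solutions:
 v(b) = C1 + Integral(b/cos(b), b)


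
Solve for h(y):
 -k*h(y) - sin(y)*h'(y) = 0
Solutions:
 h(y) = C1*exp(k*(-log(cos(y) - 1) + log(cos(y) + 1))/2)


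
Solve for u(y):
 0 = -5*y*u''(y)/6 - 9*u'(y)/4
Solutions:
 u(y) = C1 + C2/y^(17/10)


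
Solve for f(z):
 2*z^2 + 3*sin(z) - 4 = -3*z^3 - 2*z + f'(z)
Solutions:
 f(z) = C1 + 3*z^4/4 + 2*z^3/3 + z^2 - 4*z - 3*cos(z)


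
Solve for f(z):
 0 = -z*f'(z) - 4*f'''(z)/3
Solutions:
 f(z) = C1 + Integral(C2*airyai(-6^(1/3)*z/2) + C3*airybi(-6^(1/3)*z/2), z)


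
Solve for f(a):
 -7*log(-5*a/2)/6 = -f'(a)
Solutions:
 f(a) = C1 + 7*a*log(-a)/6 + 7*a*(-1 - log(2) + log(5))/6


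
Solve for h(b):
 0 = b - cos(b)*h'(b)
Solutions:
 h(b) = C1 + Integral(b/cos(b), b)


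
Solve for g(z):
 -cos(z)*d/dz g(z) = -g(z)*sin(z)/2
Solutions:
 g(z) = C1/sqrt(cos(z))


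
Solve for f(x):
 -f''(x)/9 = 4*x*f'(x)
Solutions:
 f(x) = C1 + C2*erf(3*sqrt(2)*x)


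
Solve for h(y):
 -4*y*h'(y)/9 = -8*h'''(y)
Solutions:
 h(y) = C1 + Integral(C2*airyai(12^(1/3)*y/6) + C3*airybi(12^(1/3)*y/6), y)


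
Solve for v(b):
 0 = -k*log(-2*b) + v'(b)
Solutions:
 v(b) = C1 + b*k*log(-b) + b*k*(-1 + log(2))


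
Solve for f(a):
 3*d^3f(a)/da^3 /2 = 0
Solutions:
 f(a) = C1 + C2*a + C3*a^2


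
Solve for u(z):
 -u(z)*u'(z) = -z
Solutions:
 u(z) = -sqrt(C1 + z^2)
 u(z) = sqrt(C1 + z^2)


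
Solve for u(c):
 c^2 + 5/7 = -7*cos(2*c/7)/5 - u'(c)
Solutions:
 u(c) = C1 - c^3/3 - 5*c/7 - 49*sin(c/7)*cos(c/7)/5


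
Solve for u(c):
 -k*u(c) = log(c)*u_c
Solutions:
 u(c) = C1*exp(-k*li(c))


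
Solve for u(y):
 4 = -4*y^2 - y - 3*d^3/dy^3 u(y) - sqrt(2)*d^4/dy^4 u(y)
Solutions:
 u(y) = C1 + C2*y + C3*y^2 + C4*exp(-3*sqrt(2)*y/2) - y^5/45 + y^4*(-3 + 8*sqrt(2))/216 + y^3*(-52 + 3*sqrt(2))/162


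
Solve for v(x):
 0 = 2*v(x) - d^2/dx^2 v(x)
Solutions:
 v(x) = C1*exp(-sqrt(2)*x) + C2*exp(sqrt(2)*x)


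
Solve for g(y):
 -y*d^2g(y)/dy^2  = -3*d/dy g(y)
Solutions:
 g(y) = C1 + C2*y^4


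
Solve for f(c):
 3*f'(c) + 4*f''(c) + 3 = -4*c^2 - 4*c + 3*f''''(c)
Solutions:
 f(c) = C1 + C2*exp(-2^(1/3)*c*(8/(sqrt(473) + 27)^(1/3) + 2^(1/3)*(sqrt(473) + 27)^(1/3))/12)*sin(2^(1/3)*sqrt(3)*c*(-2^(1/3)*(sqrt(473) + 27)^(1/3) + 8/(sqrt(473) + 27)^(1/3))/12) + C3*exp(-2^(1/3)*c*(8/(sqrt(473) + 27)^(1/3) + 2^(1/3)*(sqrt(473) + 27)^(1/3))/12)*cos(2^(1/3)*sqrt(3)*c*(-2^(1/3)*(sqrt(473) + 27)^(1/3) + 8/(sqrt(473) + 27)^(1/3))/12) + C4*exp(2^(1/3)*c*(8/(sqrt(473) + 27)^(1/3) + 2^(1/3)*(sqrt(473) + 27)^(1/3))/6) - 4*c^3/9 + 10*c^2/9 - 107*c/27


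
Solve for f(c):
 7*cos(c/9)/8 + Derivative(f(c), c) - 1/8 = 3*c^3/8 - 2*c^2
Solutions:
 f(c) = C1 + 3*c^4/32 - 2*c^3/3 + c/8 - 63*sin(c/9)/8


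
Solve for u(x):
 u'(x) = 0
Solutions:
 u(x) = C1


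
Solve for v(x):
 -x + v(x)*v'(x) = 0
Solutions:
 v(x) = -sqrt(C1 + x^2)
 v(x) = sqrt(C1 + x^2)


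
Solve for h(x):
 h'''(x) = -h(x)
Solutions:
 h(x) = C3*exp(-x) + (C1*sin(sqrt(3)*x/2) + C2*cos(sqrt(3)*x/2))*exp(x/2)


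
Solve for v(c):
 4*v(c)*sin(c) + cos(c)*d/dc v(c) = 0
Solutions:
 v(c) = C1*cos(c)^4


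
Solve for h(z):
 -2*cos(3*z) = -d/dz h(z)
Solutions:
 h(z) = C1 + 2*sin(3*z)/3


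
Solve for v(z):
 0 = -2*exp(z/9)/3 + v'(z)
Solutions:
 v(z) = C1 + 6*exp(z/9)


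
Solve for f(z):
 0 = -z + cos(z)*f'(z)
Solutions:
 f(z) = C1 + Integral(z/cos(z), z)


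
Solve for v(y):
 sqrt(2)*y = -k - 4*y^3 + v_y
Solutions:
 v(y) = C1 + k*y + y^4 + sqrt(2)*y^2/2


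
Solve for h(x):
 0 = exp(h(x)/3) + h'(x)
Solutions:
 h(x) = 3*log(1/(C1 + x)) + 3*log(3)


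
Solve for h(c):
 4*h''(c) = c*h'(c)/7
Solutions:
 h(c) = C1 + C2*erfi(sqrt(14)*c/28)


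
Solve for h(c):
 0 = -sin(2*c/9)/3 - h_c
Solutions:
 h(c) = C1 + 3*cos(2*c/9)/2


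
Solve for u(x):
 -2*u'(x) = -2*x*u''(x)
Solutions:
 u(x) = C1 + C2*x^2


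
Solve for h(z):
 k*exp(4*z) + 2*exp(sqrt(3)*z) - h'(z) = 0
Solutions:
 h(z) = C1 + k*exp(4*z)/4 + 2*sqrt(3)*exp(sqrt(3)*z)/3


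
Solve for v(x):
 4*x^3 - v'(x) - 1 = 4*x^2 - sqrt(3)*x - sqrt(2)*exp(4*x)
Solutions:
 v(x) = C1 + x^4 - 4*x^3/3 + sqrt(3)*x^2/2 - x + sqrt(2)*exp(4*x)/4


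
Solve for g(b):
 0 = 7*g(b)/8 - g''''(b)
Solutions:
 g(b) = C1*exp(-14^(1/4)*b/2) + C2*exp(14^(1/4)*b/2) + C3*sin(14^(1/4)*b/2) + C4*cos(14^(1/4)*b/2)


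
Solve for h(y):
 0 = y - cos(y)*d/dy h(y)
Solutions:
 h(y) = C1 + Integral(y/cos(y), y)


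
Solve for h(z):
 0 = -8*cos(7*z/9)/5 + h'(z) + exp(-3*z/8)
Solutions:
 h(z) = C1 + 72*sin(7*z/9)/35 + 8*exp(-3*z/8)/3


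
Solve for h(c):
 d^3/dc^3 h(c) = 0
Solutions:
 h(c) = C1 + C2*c + C3*c^2


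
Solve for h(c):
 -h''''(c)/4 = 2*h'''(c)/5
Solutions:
 h(c) = C1 + C2*c + C3*c^2 + C4*exp(-8*c/5)


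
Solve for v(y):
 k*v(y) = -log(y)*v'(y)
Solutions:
 v(y) = C1*exp(-k*li(y))


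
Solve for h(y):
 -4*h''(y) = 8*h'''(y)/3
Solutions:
 h(y) = C1 + C2*y + C3*exp(-3*y/2)


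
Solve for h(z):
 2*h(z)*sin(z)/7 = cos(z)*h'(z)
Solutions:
 h(z) = C1/cos(z)^(2/7)


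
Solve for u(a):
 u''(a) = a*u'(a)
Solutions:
 u(a) = C1 + C2*erfi(sqrt(2)*a/2)


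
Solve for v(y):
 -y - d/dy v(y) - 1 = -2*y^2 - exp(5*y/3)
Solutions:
 v(y) = C1 + 2*y^3/3 - y^2/2 - y + 3*exp(5*y/3)/5


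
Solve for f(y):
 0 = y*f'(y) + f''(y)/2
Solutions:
 f(y) = C1 + C2*erf(y)


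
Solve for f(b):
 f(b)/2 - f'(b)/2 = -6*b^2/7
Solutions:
 f(b) = C1*exp(b) - 12*b^2/7 - 24*b/7 - 24/7


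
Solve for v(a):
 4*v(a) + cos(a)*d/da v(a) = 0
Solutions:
 v(a) = C1*(sin(a)^2 - 2*sin(a) + 1)/(sin(a)^2 + 2*sin(a) + 1)


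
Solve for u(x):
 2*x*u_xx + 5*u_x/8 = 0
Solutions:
 u(x) = C1 + C2*x^(11/16)


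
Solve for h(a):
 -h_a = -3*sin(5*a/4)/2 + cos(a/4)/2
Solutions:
 h(a) = C1 - 2*sin(a/4) - 6*cos(5*a/4)/5


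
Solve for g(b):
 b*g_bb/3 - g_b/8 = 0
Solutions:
 g(b) = C1 + C2*b^(11/8)


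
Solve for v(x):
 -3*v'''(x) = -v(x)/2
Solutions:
 v(x) = C3*exp(6^(2/3)*x/6) + (C1*sin(2^(2/3)*3^(1/6)*x/4) + C2*cos(2^(2/3)*3^(1/6)*x/4))*exp(-6^(2/3)*x/12)


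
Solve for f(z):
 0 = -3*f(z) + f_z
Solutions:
 f(z) = C1*exp(3*z)


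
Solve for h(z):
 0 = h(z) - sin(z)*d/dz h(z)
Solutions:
 h(z) = C1*sqrt(cos(z) - 1)/sqrt(cos(z) + 1)


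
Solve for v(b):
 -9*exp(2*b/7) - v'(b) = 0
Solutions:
 v(b) = C1 - 63*exp(2*b/7)/2


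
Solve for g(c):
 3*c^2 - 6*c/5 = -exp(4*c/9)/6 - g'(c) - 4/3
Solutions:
 g(c) = C1 - c^3 + 3*c^2/5 - 4*c/3 - 3*exp(4*c/9)/8


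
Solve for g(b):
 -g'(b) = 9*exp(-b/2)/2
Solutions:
 g(b) = C1 + 9*exp(-b/2)


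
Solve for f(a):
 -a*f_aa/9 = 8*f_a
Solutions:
 f(a) = C1 + C2/a^71


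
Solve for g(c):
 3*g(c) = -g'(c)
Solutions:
 g(c) = C1*exp(-3*c)


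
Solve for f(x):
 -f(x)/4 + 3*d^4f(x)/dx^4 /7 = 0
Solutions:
 f(x) = C1*exp(-sqrt(2)*3^(3/4)*7^(1/4)*x/6) + C2*exp(sqrt(2)*3^(3/4)*7^(1/4)*x/6) + C3*sin(sqrt(2)*3^(3/4)*7^(1/4)*x/6) + C4*cos(sqrt(2)*3^(3/4)*7^(1/4)*x/6)


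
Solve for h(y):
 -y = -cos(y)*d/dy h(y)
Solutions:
 h(y) = C1 + Integral(y/cos(y), y)


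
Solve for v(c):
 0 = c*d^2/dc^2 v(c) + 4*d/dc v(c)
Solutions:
 v(c) = C1 + C2/c^3


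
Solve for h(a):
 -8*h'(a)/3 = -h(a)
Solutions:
 h(a) = C1*exp(3*a/8)


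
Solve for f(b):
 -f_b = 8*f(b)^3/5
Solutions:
 f(b) = -sqrt(10)*sqrt(-1/(C1 - 8*b))/2
 f(b) = sqrt(10)*sqrt(-1/(C1 - 8*b))/2


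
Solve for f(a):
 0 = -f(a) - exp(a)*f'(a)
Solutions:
 f(a) = C1*exp(exp(-a))


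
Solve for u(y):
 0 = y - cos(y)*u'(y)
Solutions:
 u(y) = C1 + Integral(y/cos(y), y)


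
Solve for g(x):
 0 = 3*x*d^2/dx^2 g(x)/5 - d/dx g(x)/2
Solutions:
 g(x) = C1 + C2*x^(11/6)


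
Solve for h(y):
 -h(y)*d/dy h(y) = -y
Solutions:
 h(y) = -sqrt(C1 + y^2)
 h(y) = sqrt(C1 + y^2)


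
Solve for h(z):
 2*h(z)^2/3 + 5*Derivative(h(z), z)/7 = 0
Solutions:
 h(z) = 15/(C1 + 14*z)


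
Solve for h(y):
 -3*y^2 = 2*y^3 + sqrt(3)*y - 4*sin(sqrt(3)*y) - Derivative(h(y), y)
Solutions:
 h(y) = C1 + y^4/2 + y^3 + sqrt(3)*y^2/2 + 4*sqrt(3)*cos(sqrt(3)*y)/3


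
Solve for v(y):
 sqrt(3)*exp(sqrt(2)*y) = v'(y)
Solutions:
 v(y) = C1 + sqrt(6)*exp(sqrt(2)*y)/2


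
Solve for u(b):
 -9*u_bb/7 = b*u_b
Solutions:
 u(b) = C1 + C2*erf(sqrt(14)*b/6)


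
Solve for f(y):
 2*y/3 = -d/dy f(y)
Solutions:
 f(y) = C1 - y^2/3


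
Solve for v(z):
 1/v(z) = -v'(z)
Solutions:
 v(z) = -sqrt(C1 - 2*z)
 v(z) = sqrt(C1 - 2*z)


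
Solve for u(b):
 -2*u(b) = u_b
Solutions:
 u(b) = C1*exp(-2*b)


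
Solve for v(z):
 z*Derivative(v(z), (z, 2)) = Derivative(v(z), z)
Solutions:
 v(z) = C1 + C2*z^2


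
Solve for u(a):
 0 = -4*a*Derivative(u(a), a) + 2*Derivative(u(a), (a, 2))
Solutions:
 u(a) = C1 + C2*erfi(a)


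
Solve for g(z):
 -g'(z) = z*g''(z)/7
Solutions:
 g(z) = C1 + C2/z^6


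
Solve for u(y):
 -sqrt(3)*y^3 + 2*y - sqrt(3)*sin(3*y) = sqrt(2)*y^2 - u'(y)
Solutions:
 u(y) = C1 + sqrt(3)*y^4/4 + sqrt(2)*y^3/3 - y^2 - sqrt(3)*cos(3*y)/3


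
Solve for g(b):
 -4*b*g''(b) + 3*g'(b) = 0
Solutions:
 g(b) = C1 + C2*b^(7/4)


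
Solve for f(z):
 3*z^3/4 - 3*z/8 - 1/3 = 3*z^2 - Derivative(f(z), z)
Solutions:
 f(z) = C1 - 3*z^4/16 + z^3 + 3*z^2/16 + z/3


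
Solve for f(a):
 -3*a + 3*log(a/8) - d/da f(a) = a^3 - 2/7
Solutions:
 f(a) = C1 - a^4/4 - 3*a^2/2 + 3*a*log(a) - 9*a*log(2) - 19*a/7


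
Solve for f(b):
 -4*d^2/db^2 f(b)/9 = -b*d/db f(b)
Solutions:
 f(b) = C1 + C2*erfi(3*sqrt(2)*b/4)


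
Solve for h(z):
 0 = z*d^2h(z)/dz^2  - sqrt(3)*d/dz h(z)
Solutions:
 h(z) = C1 + C2*z^(1 + sqrt(3))


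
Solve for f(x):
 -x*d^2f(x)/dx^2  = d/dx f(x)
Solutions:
 f(x) = C1 + C2*log(x)


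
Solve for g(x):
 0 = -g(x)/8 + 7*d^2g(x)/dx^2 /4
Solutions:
 g(x) = C1*exp(-sqrt(14)*x/14) + C2*exp(sqrt(14)*x/14)


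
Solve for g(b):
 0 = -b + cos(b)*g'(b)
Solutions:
 g(b) = C1 + Integral(b/cos(b), b)


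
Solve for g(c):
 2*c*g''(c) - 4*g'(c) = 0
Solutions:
 g(c) = C1 + C2*c^3


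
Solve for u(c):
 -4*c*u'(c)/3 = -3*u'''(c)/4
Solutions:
 u(c) = C1 + Integral(C2*airyai(2*6^(1/3)*c/3) + C3*airybi(2*6^(1/3)*c/3), c)


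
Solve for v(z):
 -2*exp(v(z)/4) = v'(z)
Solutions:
 v(z) = 4*log(1/(C1 + 2*z)) + 8*log(2)


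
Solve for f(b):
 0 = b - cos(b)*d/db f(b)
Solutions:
 f(b) = C1 + Integral(b/cos(b), b)


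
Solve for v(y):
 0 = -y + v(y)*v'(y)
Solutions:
 v(y) = -sqrt(C1 + y^2)
 v(y) = sqrt(C1 + y^2)


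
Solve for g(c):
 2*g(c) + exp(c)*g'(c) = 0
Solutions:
 g(c) = C1*exp(2*exp(-c))


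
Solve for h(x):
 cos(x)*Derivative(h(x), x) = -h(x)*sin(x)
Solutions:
 h(x) = C1*cos(x)


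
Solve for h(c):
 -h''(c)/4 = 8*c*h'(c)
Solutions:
 h(c) = C1 + C2*erf(4*c)


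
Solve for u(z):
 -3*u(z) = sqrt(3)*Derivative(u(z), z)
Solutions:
 u(z) = C1*exp(-sqrt(3)*z)


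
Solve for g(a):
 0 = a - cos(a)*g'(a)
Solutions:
 g(a) = C1 + Integral(a/cos(a), a)


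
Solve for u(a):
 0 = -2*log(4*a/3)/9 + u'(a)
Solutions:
 u(a) = C1 + 2*a*log(a)/9 - 2*a*log(3)/9 - 2*a/9 + 4*a*log(2)/9


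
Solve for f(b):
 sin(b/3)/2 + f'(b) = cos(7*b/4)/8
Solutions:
 f(b) = C1 + sin(7*b/4)/14 + 3*cos(b/3)/2


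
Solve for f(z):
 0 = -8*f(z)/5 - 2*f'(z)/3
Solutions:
 f(z) = C1*exp(-12*z/5)


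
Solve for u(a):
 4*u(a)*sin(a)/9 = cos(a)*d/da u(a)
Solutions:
 u(a) = C1/cos(a)^(4/9)


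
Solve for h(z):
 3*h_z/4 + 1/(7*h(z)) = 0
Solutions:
 h(z) = -sqrt(C1 - 168*z)/21
 h(z) = sqrt(C1 - 168*z)/21


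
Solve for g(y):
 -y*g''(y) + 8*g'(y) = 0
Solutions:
 g(y) = C1 + C2*y^9


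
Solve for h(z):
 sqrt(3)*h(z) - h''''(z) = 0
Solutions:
 h(z) = C1*exp(-3^(1/8)*z) + C2*exp(3^(1/8)*z) + C3*sin(3^(1/8)*z) + C4*cos(3^(1/8)*z)


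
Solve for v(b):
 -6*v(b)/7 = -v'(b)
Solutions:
 v(b) = C1*exp(6*b/7)


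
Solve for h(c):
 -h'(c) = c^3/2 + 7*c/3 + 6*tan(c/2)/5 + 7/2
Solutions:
 h(c) = C1 - c^4/8 - 7*c^2/6 - 7*c/2 + 12*log(cos(c/2))/5


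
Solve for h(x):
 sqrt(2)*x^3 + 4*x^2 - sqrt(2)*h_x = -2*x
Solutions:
 h(x) = C1 + x^4/4 + 2*sqrt(2)*x^3/3 + sqrt(2)*x^2/2


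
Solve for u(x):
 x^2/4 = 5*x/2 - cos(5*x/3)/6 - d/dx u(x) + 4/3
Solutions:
 u(x) = C1 - x^3/12 + 5*x^2/4 + 4*x/3 - sin(5*x/3)/10


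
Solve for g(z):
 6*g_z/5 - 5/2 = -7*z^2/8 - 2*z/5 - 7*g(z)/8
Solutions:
 g(z) = C1*exp(-35*z/48) - z^2 + 16*z/7 - 68/245


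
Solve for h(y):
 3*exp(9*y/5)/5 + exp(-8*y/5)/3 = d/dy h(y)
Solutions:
 h(y) = C1 + exp(9*y/5)/3 - 5*exp(-8*y/5)/24


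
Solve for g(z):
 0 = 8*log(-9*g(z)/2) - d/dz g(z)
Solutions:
 -Integral(1/(log(-_y) - log(2) + 2*log(3)), (_y, g(z)))/8 = C1 - z


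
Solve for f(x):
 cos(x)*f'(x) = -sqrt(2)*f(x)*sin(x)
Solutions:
 f(x) = C1*cos(x)^(sqrt(2))


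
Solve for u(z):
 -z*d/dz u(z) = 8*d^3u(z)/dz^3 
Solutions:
 u(z) = C1 + Integral(C2*airyai(-z/2) + C3*airybi(-z/2), z)


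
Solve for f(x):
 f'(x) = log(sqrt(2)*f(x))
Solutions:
 -2*Integral(1/(2*log(_y) + log(2)), (_y, f(x))) = C1 - x


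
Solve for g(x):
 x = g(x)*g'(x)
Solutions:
 g(x) = -sqrt(C1 + x^2)
 g(x) = sqrt(C1 + x^2)


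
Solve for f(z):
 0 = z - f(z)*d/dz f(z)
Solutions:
 f(z) = -sqrt(C1 + z^2)
 f(z) = sqrt(C1 + z^2)


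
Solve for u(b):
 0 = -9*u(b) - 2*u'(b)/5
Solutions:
 u(b) = C1*exp(-45*b/2)


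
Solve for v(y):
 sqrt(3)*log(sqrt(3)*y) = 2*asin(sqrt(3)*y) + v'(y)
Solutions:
 v(y) = C1 + sqrt(3)*y*(log(y) - 1) - 2*y*asin(sqrt(3)*y) + sqrt(3)*y*log(3)/2 - 2*sqrt(3)*sqrt(1 - 3*y^2)/3


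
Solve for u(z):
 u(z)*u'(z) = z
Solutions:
 u(z) = -sqrt(C1 + z^2)
 u(z) = sqrt(C1 + z^2)


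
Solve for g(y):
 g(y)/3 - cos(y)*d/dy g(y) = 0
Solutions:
 g(y) = C1*(sin(y) + 1)^(1/6)/(sin(y) - 1)^(1/6)


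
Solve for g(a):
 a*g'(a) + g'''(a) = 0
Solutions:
 g(a) = C1 + Integral(C2*airyai(-a) + C3*airybi(-a), a)


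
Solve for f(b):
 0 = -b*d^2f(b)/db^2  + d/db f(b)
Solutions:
 f(b) = C1 + C2*b^2


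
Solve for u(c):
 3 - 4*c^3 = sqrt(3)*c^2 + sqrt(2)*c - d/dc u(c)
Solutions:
 u(c) = C1 + c^4 + sqrt(3)*c^3/3 + sqrt(2)*c^2/2 - 3*c


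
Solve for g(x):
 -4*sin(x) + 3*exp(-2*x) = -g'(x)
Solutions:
 g(x) = C1 - 4*cos(x) + 3*exp(-2*x)/2


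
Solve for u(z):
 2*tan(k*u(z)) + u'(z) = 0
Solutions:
 u(z) = Piecewise((-asin(exp(C1*k - 2*k*z))/k + pi/k, Ne(k, 0)), (nan, True))
 u(z) = Piecewise((asin(exp(C1*k - 2*k*z))/k, Ne(k, 0)), (nan, True))


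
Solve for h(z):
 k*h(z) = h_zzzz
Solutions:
 h(z) = C1*exp(-k^(1/4)*z) + C2*exp(k^(1/4)*z) + C3*exp(-I*k^(1/4)*z) + C4*exp(I*k^(1/4)*z)


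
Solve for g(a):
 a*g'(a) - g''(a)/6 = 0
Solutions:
 g(a) = C1 + C2*erfi(sqrt(3)*a)


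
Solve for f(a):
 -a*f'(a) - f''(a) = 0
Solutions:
 f(a) = C1 + C2*erf(sqrt(2)*a/2)


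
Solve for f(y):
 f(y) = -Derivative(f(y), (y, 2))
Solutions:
 f(y) = C1*sin(y) + C2*cos(y)


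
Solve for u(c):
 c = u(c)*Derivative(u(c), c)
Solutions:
 u(c) = -sqrt(C1 + c^2)
 u(c) = sqrt(C1 + c^2)


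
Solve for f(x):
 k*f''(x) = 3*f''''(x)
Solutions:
 f(x) = C1 + C2*x + C3*exp(-sqrt(3)*sqrt(k)*x/3) + C4*exp(sqrt(3)*sqrt(k)*x/3)


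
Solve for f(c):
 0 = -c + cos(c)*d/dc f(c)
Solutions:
 f(c) = C1 + Integral(c/cos(c), c)


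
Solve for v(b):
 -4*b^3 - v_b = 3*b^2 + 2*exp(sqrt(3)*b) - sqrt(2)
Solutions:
 v(b) = C1 - b^4 - b^3 + sqrt(2)*b - 2*sqrt(3)*exp(sqrt(3)*b)/3


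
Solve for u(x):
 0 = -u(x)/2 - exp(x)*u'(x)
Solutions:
 u(x) = C1*exp(exp(-x)/2)


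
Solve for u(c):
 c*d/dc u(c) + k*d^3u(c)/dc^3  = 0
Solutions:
 u(c) = C1 + Integral(C2*airyai(c*(-1/k)^(1/3)) + C3*airybi(c*(-1/k)^(1/3)), c)
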